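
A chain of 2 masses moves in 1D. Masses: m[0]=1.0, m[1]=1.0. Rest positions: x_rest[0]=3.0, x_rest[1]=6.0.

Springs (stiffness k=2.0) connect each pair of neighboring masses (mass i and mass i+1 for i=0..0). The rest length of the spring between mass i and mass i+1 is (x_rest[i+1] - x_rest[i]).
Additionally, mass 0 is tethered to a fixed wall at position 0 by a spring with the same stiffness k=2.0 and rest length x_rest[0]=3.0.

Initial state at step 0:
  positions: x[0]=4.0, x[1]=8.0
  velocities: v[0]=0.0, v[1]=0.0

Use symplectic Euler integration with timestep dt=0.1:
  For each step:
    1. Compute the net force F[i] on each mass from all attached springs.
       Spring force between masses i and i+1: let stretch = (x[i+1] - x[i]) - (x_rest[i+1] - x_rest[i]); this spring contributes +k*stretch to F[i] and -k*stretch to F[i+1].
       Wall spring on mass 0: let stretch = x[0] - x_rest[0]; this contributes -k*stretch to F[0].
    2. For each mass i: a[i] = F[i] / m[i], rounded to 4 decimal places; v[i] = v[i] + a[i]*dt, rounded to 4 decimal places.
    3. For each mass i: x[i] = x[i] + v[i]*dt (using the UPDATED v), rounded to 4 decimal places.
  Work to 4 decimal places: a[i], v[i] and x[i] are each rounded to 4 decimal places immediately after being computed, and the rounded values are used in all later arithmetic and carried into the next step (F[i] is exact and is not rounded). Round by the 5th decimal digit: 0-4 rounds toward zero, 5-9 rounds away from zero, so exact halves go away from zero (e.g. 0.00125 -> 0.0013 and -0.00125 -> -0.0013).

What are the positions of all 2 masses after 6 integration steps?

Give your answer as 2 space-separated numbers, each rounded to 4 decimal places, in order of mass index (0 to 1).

Answer: 3.9739 7.6067

Derivation:
Step 0: x=[4.0000 8.0000] v=[0.0000 0.0000]
Step 1: x=[4.0000 7.9800] v=[0.0000 -0.2000]
Step 2: x=[3.9996 7.9404] v=[-0.0040 -0.3960]
Step 3: x=[3.9980 7.8820] v=[-0.0158 -0.5842]
Step 4: x=[3.9941 7.8059] v=[-0.0386 -0.7610]
Step 5: x=[3.9866 7.7136] v=[-0.0751 -0.9234]
Step 6: x=[3.9739 7.6067] v=[-0.1270 -1.0688]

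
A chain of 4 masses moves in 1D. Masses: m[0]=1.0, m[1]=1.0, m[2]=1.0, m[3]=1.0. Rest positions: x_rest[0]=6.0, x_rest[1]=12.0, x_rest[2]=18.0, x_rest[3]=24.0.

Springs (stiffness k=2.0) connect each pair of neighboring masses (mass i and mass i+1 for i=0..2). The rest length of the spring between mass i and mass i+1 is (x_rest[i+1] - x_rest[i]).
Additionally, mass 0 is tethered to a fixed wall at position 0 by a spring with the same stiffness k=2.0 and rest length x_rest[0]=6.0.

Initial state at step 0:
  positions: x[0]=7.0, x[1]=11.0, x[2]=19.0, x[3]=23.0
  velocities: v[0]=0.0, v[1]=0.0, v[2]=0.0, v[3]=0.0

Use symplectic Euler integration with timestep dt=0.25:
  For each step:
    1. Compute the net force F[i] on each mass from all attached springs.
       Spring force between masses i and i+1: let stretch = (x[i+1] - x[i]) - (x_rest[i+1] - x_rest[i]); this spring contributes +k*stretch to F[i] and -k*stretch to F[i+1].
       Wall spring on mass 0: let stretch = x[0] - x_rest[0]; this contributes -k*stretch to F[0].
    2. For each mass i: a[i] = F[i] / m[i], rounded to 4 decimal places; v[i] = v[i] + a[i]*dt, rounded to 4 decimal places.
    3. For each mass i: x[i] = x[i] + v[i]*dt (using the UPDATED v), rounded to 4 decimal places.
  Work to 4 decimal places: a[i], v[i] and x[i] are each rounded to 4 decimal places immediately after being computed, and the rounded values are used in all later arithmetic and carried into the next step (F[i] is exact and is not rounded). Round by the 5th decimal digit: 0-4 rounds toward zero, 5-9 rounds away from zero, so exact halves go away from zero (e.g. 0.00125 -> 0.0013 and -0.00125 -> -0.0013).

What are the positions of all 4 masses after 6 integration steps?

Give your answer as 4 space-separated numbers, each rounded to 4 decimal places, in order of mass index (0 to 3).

Answer: 5.5409 12.0629 17.4682 24.2885

Derivation:
Step 0: x=[7.0000 11.0000 19.0000 23.0000] v=[0.0000 0.0000 0.0000 0.0000]
Step 1: x=[6.6250 11.5000 18.5000 23.2500] v=[-1.5000 2.0000 -2.0000 1.0000]
Step 2: x=[6.0313 12.2656 17.7188 23.6563] v=[-2.3750 3.0625 -3.1250 1.6250]
Step 3: x=[5.4629 12.9336 16.9981 24.0704] v=[-2.2735 2.6720 -2.8829 1.6563]
Step 4: x=[5.1455 13.1758 16.6534 24.3505] v=[-1.2696 0.9689 -1.3790 1.1202]
Step 5: x=[5.1887 12.8489 16.8361 24.4184] v=[0.1728 -1.3075 0.7308 0.2717]
Step 6: x=[5.5409 12.0629 17.4682 24.2885] v=[1.4086 -3.1440 2.5284 -0.5195]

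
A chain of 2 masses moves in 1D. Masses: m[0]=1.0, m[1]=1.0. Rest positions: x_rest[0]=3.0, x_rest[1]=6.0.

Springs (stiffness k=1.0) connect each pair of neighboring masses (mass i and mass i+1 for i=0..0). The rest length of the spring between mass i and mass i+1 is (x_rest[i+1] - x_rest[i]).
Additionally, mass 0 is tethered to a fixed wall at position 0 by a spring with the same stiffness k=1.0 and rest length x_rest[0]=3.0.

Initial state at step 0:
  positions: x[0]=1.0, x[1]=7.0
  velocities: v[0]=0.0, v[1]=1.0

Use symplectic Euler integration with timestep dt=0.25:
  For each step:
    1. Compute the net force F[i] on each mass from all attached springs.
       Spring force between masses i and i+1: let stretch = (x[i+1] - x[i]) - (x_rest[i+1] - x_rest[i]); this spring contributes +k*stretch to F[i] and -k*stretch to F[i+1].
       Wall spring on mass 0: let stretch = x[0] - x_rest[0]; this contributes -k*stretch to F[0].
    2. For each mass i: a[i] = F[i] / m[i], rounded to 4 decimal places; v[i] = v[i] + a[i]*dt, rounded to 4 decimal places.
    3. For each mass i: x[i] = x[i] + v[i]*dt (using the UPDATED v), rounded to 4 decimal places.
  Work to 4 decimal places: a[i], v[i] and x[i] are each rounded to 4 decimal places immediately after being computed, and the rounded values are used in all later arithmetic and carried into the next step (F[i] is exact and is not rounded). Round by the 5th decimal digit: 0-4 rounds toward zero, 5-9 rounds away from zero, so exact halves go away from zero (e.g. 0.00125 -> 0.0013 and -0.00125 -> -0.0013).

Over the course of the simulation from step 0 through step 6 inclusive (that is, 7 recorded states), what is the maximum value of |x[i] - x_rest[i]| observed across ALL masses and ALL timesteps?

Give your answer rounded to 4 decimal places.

Step 0: x=[1.0000 7.0000] v=[0.0000 1.0000]
Step 1: x=[1.3125 7.0625] v=[1.2500 0.2500]
Step 2: x=[1.9024 6.9531] v=[2.3594 -0.4375]
Step 3: x=[2.6890 6.7156] v=[3.1465 -0.9502]
Step 4: x=[3.5592 6.4139] v=[3.4809 -1.2069]
Step 5: x=[4.3854 6.1213] v=[3.3048 -1.1706]
Step 6: x=[5.0460 5.9077] v=[2.6424 -0.8546]
Max displacement = 2.0460

Answer: 2.0460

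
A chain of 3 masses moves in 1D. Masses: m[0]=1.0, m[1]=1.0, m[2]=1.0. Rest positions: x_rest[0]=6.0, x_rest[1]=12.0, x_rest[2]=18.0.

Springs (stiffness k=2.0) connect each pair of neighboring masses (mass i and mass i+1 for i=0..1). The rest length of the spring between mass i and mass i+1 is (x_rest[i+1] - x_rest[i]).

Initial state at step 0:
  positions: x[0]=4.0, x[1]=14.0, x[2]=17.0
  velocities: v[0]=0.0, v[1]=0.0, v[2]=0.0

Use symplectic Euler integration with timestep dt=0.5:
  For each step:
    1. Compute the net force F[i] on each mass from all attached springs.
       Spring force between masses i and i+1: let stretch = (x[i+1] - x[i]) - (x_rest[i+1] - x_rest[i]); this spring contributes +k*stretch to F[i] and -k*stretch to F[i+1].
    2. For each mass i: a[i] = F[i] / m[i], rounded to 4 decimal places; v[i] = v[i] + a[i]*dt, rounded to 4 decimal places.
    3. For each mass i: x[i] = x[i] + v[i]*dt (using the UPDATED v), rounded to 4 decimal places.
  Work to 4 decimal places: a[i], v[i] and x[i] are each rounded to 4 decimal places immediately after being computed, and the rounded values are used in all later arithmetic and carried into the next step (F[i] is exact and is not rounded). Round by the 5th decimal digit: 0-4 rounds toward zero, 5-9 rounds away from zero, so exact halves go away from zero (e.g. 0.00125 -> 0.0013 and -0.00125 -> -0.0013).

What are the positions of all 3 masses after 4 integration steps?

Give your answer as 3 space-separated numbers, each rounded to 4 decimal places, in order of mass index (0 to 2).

Answer: 4.8125 14.4375 15.7500

Derivation:
Step 0: x=[4.0000 14.0000 17.0000] v=[0.0000 0.0000 0.0000]
Step 1: x=[6.0000 10.5000 18.5000] v=[4.0000 -7.0000 3.0000]
Step 2: x=[7.2500 8.7500 19.0000] v=[2.5000 -3.5000 1.0000]
Step 3: x=[6.2500 11.3750 17.3750] v=[-2.0000 5.2500 -3.2500]
Step 4: x=[4.8125 14.4375 15.7500] v=[-2.8750 6.1250 -3.2500]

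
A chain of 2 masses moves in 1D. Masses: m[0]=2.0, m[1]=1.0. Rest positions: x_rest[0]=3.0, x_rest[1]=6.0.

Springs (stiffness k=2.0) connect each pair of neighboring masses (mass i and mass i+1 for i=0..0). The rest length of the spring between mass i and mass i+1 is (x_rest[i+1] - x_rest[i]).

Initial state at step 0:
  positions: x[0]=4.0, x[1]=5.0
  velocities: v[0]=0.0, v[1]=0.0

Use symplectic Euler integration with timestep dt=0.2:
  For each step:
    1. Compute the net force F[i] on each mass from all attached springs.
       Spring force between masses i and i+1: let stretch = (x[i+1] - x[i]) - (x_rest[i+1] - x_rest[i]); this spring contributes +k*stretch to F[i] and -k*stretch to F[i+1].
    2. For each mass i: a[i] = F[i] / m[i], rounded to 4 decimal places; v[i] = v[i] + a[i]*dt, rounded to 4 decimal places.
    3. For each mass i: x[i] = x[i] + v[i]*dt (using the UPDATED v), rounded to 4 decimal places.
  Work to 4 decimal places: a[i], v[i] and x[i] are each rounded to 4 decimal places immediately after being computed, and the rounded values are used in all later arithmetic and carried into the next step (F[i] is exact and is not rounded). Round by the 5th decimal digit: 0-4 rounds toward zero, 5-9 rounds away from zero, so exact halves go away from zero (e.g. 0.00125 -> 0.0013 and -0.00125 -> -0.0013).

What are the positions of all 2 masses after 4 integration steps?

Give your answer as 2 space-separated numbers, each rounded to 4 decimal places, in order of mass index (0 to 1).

Step 0: x=[4.0000 5.0000] v=[0.0000 0.0000]
Step 1: x=[3.9200 5.1600] v=[-0.4000 0.8000]
Step 2: x=[3.7696 5.4608] v=[-0.7520 1.5040]
Step 3: x=[3.5668 5.8663] v=[-1.0138 2.0275]
Step 4: x=[3.3360 6.3278] v=[-1.1539 2.3077]

Answer: 3.3360 6.3278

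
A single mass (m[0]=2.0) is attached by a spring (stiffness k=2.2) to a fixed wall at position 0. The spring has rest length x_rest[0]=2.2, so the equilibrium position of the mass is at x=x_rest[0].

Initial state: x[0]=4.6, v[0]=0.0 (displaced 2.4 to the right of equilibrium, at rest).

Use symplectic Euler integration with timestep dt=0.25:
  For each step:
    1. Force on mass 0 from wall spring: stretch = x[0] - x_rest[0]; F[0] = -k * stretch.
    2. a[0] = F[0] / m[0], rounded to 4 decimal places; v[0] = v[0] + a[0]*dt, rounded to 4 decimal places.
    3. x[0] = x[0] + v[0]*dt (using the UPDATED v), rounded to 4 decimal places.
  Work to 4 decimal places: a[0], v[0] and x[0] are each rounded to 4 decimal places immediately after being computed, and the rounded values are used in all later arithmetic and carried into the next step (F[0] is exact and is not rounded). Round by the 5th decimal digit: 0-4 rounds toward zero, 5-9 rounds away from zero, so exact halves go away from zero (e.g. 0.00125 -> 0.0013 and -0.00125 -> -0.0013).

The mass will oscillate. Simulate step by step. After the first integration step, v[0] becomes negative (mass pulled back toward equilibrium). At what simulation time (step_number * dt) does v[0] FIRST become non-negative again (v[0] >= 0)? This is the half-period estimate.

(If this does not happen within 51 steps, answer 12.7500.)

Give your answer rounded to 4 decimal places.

Answer: 3.0000

Derivation:
Step 0: x=[4.6000] v=[0.0000]
Step 1: x=[4.4350] v=[-0.6600]
Step 2: x=[4.1164] v=[-1.2746]
Step 3: x=[3.6660] v=[-1.8016]
Step 4: x=[3.1148] v=[-2.2048]
Step 5: x=[2.5007] v=[-2.4564]
Step 6: x=[1.8659] v=[-2.5391]
Step 7: x=[1.2541] v=[-2.4472]
Step 8: x=[0.7073] v=[-2.1871]
Step 9: x=[0.2632] v=[-1.7766]
Step 10: x=[-0.0478] v=[-1.2440]
Step 11: x=[-0.2043] v=[-0.6259]
Step 12: x=[-0.1955] v=[0.0353]
First v>=0 after going negative at step 12, time=3.0000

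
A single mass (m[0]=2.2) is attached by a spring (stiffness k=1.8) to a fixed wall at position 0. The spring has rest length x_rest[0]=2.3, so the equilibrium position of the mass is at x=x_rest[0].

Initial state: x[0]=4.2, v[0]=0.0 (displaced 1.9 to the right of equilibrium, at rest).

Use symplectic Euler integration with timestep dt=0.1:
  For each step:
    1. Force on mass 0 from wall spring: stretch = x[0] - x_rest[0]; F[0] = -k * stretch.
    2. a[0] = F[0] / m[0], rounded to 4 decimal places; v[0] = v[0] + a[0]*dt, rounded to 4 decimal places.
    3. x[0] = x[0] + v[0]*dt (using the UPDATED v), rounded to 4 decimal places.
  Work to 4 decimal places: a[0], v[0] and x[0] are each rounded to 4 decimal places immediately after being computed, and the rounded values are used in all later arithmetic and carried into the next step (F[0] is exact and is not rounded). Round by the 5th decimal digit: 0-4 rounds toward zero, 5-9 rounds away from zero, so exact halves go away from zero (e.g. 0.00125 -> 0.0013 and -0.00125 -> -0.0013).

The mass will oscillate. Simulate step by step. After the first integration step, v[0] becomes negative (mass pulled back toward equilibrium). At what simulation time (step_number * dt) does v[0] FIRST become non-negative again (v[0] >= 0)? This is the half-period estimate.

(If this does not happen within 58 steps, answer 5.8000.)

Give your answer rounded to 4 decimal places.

Step 0: x=[4.2000] v=[0.0000]
Step 1: x=[4.1845] v=[-0.1555]
Step 2: x=[4.1535] v=[-0.3097]
Step 3: x=[4.1074] v=[-0.4614]
Step 4: x=[4.0465] v=[-0.6093]
Step 5: x=[3.9713] v=[-0.7522]
Step 6: x=[3.8824] v=[-0.8889]
Step 7: x=[3.7806] v=[-1.0184]
Step 8: x=[3.6667] v=[-1.1395]
Step 9: x=[3.5416] v=[-1.2513]
Step 10: x=[3.4063] v=[-1.3529]
Step 11: x=[3.2620] v=[-1.4434]
Step 12: x=[3.1098] v=[-1.5221]
Step 13: x=[2.9510] v=[-1.5884]
Step 14: x=[2.7868] v=[-1.6417]
Step 15: x=[2.6187] v=[-1.6815]
Step 16: x=[2.4479] v=[-1.7076]
Step 17: x=[2.2759] v=[-1.7197]
Step 18: x=[2.1041] v=[-1.7177]
Step 19: x=[1.9339] v=[-1.7017]
Step 20: x=[1.7667] v=[-1.6718]
Step 21: x=[1.6039] v=[-1.6282]
Step 22: x=[1.4468] v=[-1.5713]
Step 23: x=[1.2967] v=[-1.5015]
Step 24: x=[1.1548] v=[-1.4194]
Step 25: x=[1.0222] v=[-1.3257]
Step 26: x=[0.9001] v=[-1.2212]
Step 27: x=[0.7894] v=[-1.1067]
Step 28: x=[0.6911] v=[-0.9831]
Step 29: x=[0.6060] v=[-0.8515]
Step 30: x=[0.5347] v=[-0.7129]
Step 31: x=[0.4779] v=[-0.5685]
Step 32: x=[0.4360] v=[-0.4194]
Step 33: x=[0.4093] v=[-0.2669]
Step 34: x=[0.3981] v=[-0.1122]
Step 35: x=[0.4024] v=[0.0434]
First v>=0 after going negative at step 35, time=3.5000

Answer: 3.5000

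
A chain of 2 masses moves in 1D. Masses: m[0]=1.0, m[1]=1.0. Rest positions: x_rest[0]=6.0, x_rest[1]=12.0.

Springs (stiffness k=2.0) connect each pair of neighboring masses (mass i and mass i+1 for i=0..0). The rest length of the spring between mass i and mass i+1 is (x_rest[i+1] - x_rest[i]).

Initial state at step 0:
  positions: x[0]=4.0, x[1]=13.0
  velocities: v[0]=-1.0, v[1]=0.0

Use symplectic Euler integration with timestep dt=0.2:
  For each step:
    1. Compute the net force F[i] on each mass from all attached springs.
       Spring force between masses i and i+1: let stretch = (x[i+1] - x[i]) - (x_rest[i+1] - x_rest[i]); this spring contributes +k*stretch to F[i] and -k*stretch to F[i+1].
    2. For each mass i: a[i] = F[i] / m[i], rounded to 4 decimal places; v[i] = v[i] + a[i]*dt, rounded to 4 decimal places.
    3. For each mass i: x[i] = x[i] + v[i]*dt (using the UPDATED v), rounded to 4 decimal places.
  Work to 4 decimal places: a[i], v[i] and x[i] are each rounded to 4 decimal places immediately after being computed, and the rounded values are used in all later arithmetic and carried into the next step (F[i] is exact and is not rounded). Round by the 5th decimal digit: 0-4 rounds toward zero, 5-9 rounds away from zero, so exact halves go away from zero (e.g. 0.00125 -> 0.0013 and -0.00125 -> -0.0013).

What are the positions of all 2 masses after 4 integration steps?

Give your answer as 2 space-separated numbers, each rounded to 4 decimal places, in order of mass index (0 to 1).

Step 0: x=[4.0000 13.0000] v=[-1.0000 0.0000]
Step 1: x=[4.0400 12.7600] v=[0.2000 -1.2000]
Step 2: x=[4.2976 12.3024] v=[1.2880 -2.2880]
Step 3: x=[4.7156 11.6844] v=[2.0899 -3.0899]
Step 4: x=[5.2111 10.9889] v=[2.4774 -3.4774]

Answer: 5.2111 10.9889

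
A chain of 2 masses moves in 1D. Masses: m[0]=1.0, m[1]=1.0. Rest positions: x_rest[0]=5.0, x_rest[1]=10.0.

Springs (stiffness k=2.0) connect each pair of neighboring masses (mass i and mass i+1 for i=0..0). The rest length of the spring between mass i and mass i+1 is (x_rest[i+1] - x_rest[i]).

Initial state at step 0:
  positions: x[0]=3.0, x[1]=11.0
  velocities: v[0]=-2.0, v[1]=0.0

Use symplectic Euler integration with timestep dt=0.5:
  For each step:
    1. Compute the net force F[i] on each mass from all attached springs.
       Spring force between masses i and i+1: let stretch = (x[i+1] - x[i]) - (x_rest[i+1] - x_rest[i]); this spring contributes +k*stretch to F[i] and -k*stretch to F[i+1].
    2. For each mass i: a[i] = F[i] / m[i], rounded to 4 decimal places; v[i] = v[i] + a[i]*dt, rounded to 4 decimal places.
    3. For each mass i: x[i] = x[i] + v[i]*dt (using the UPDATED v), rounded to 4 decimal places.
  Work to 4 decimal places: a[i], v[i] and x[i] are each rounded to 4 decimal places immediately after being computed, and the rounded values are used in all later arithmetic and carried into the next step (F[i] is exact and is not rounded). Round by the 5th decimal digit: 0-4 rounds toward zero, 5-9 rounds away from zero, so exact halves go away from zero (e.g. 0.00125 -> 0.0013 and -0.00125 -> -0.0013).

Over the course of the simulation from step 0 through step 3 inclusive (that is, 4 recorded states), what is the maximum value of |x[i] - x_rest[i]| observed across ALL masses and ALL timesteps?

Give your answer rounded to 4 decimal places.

Step 0: x=[3.0000 11.0000] v=[-2.0000 0.0000]
Step 1: x=[3.5000 9.5000] v=[1.0000 -3.0000]
Step 2: x=[4.5000 7.5000] v=[2.0000 -4.0000]
Step 3: x=[4.5000 6.5000] v=[0.0000 -2.0000]
Max displacement = 3.5000

Answer: 3.5000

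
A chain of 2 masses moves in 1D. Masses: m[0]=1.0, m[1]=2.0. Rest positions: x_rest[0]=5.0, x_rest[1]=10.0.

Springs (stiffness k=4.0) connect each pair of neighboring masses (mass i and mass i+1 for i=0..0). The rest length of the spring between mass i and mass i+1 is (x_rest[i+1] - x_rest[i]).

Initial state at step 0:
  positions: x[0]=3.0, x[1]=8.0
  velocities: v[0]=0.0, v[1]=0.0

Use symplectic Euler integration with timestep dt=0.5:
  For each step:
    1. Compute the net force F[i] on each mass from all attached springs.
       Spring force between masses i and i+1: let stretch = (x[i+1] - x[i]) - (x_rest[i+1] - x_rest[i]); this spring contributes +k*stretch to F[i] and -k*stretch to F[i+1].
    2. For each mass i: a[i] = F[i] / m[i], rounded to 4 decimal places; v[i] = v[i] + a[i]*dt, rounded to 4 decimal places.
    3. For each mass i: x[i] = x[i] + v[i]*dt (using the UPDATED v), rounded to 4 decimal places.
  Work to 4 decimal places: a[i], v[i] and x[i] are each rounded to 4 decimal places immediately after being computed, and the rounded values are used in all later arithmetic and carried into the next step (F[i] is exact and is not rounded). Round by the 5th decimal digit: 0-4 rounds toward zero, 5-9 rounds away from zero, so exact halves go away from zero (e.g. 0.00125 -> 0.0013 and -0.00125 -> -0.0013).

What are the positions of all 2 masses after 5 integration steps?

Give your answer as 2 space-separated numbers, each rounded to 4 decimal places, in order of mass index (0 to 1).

Answer: 3.0000 8.0000

Derivation:
Step 0: x=[3.0000 8.0000] v=[0.0000 0.0000]
Step 1: x=[3.0000 8.0000] v=[0.0000 0.0000]
Step 2: x=[3.0000 8.0000] v=[0.0000 0.0000]
Step 3: x=[3.0000 8.0000] v=[0.0000 0.0000]
Step 4: x=[3.0000 8.0000] v=[0.0000 0.0000]
Step 5: x=[3.0000 8.0000] v=[0.0000 0.0000]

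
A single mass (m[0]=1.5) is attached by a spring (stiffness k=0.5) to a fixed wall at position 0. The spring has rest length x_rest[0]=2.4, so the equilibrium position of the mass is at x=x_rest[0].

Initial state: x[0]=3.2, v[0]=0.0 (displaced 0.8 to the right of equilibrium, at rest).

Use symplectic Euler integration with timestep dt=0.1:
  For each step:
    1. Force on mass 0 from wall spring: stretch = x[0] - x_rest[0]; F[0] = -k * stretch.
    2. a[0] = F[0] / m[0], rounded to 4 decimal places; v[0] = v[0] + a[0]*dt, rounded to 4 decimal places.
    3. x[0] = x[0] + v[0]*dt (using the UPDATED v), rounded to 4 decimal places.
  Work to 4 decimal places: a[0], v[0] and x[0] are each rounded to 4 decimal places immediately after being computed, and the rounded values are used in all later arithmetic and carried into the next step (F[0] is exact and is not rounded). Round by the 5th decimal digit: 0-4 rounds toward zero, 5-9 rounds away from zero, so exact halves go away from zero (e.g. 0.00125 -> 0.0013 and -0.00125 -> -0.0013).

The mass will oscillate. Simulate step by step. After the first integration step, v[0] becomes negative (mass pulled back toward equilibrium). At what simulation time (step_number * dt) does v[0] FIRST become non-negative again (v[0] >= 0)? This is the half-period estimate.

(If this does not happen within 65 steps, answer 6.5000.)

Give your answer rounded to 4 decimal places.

Step 0: x=[3.2000] v=[0.0000]
Step 1: x=[3.1973] v=[-0.0267]
Step 2: x=[3.1920] v=[-0.0533]
Step 3: x=[3.1840] v=[-0.0797]
Step 4: x=[3.1734] v=[-0.1058]
Step 5: x=[3.1602] v=[-0.1316]
Step 6: x=[3.1445] v=[-0.1569]
Step 7: x=[3.1263] v=[-0.1817]
Step 8: x=[3.1057] v=[-0.2059]
Step 9: x=[3.0828] v=[-0.2294]
Step 10: x=[3.0576] v=[-0.2522]
Step 11: x=[3.0302] v=[-0.2741]
Step 12: x=[3.0007] v=[-0.2951]
Step 13: x=[2.9692] v=[-0.3151]
Step 14: x=[2.9358] v=[-0.3341]
Step 15: x=[2.9006] v=[-0.3520]
Step 16: x=[2.8637] v=[-0.3687]
Step 17: x=[2.8253] v=[-0.3842]
Step 18: x=[2.7855] v=[-0.3984]
Step 19: x=[2.7444] v=[-0.4113]
Step 20: x=[2.7021] v=[-0.4228]
Step 21: x=[2.6588] v=[-0.4329]
Step 22: x=[2.6147] v=[-0.4415]
Step 23: x=[2.5698] v=[-0.4487]
Step 24: x=[2.5244] v=[-0.4544]
Step 25: x=[2.4785] v=[-0.4586]
Step 26: x=[2.4324] v=[-0.4612]
Step 27: x=[2.3862] v=[-0.4623]
Step 28: x=[2.3400] v=[-0.4618]
Step 29: x=[2.2940] v=[-0.4598]
Step 30: x=[2.2484] v=[-0.4563]
Step 31: x=[2.2033] v=[-0.4513]
Step 32: x=[2.1588] v=[-0.4447]
Step 33: x=[2.1151] v=[-0.4367]
Step 34: x=[2.0724] v=[-0.4272]
Step 35: x=[2.0308] v=[-0.4163]
Step 36: x=[1.9904] v=[-0.4040]
Step 37: x=[1.9514] v=[-0.3904]
Step 38: x=[1.9139] v=[-0.3755]
Step 39: x=[1.8780] v=[-0.3593]
Step 40: x=[1.8438] v=[-0.3419]
Step 41: x=[1.8115] v=[-0.3234]
Step 42: x=[1.7811] v=[-0.3038]
Step 43: x=[1.7528] v=[-0.2832]
Step 44: x=[1.7266] v=[-0.2616]
Step 45: x=[1.7027] v=[-0.2392]
Step 46: x=[1.6811] v=[-0.2160]
Step 47: x=[1.6619] v=[-0.1920]
Step 48: x=[1.6452] v=[-0.1674]
Step 49: x=[1.6310] v=[-0.1422]
Step 50: x=[1.6193] v=[-0.1166]
Step 51: x=[1.6102] v=[-0.0906]
Step 52: x=[1.6038] v=[-0.0643]
Step 53: x=[1.6000] v=[-0.0378]
Step 54: x=[1.5989] v=[-0.0111]
Step 55: x=[1.6005] v=[0.0156]
First v>=0 after going negative at step 55, time=5.5000

Answer: 5.5000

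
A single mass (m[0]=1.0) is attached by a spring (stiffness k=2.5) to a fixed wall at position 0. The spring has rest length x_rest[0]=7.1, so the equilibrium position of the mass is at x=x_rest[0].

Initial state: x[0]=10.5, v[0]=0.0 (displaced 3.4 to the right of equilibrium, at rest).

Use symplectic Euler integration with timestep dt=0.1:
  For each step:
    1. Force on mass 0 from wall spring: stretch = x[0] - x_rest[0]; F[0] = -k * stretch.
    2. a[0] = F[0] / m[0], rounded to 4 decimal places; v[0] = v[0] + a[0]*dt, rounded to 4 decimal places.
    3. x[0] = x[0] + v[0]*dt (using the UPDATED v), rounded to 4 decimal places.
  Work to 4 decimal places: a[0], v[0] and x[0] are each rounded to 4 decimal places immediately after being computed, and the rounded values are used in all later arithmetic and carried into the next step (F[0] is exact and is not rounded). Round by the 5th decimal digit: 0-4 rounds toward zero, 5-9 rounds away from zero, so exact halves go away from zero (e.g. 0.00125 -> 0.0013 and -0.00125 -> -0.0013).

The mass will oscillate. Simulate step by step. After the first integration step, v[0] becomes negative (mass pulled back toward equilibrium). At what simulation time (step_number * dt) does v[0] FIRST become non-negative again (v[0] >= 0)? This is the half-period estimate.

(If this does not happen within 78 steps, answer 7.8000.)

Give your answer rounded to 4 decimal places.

Answer: 2.0000

Derivation:
Step 0: x=[10.5000] v=[0.0000]
Step 1: x=[10.4150] v=[-0.8500]
Step 2: x=[10.2471] v=[-1.6788]
Step 3: x=[10.0005] v=[-2.4656]
Step 4: x=[9.6814] v=[-3.1907]
Step 5: x=[9.2978] v=[-3.8361]
Step 6: x=[8.8592] v=[-4.3856]
Step 7: x=[8.3767] v=[-4.8254]
Step 8: x=[7.8622] v=[-5.1446]
Step 9: x=[7.3287] v=[-5.3352]
Step 10: x=[6.7895] v=[-5.3924]
Step 11: x=[6.2580] v=[-5.3148]
Step 12: x=[5.7476] v=[-5.1043]
Step 13: x=[5.2710] v=[-4.7662]
Step 14: x=[4.8401] v=[-4.3090]
Step 15: x=[4.4657] v=[-3.7440]
Step 16: x=[4.1572] v=[-3.0854]
Step 17: x=[3.9222] v=[-2.3497]
Step 18: x=[3.7667] v=[-1.5553]
Step 19: x=[3.6945] v=[-0.7220]
Step 20: x=[3.7074] v=[0.1294]
First v>=0 after going negative at step 20, time=2.0000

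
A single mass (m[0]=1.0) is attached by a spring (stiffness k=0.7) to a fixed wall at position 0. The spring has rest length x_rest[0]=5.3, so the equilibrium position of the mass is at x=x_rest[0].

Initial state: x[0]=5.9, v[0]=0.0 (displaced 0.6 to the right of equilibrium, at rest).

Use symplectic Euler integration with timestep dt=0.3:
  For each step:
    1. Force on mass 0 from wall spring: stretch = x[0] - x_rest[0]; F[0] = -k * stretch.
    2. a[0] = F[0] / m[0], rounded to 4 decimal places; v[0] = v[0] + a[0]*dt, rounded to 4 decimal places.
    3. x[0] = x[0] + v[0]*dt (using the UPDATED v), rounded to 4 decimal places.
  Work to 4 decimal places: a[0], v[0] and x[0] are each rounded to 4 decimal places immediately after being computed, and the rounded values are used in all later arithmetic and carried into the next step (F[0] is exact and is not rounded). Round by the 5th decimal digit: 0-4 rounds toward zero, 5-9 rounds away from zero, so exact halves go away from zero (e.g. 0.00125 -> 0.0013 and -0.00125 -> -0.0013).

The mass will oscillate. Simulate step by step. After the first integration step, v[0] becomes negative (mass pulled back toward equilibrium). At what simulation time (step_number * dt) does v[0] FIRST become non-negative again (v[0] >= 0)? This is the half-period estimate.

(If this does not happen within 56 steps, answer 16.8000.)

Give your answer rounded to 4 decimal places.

Answer: 3.9000

Derivation:
Step 0: x=[5.9000] v=[0.0000]
Step 1: x=[5.8622] v=[-0.1260]
Step 2: x=[5.7890] v=[-0.2441]
Step 3: x=[5.6850] v=[-0.3468]
Step 4: x=[5.5567] v=[-0.4277]
Step 5: x=[5.4122] v=[-0.4816]
Step 6: x=[5.2606] v=[-0.5052]
Step 7: x=[5.1115] v=[-0.4969]
Step 8: x=[4.9743] v=[-0.4573]
Step 9: x=[4.8576] v=[-0.3889]
Step 10: x=[4.7688] v=[-0.2960]
Step 11: x=[4.7135] v=[-0.1845]
Step 12: x=[4.6951] v=[-0.0613]
Step 13: x=[4.7148] v=[0.0657]
First v>=0 after going negative at step 13, time=3.9000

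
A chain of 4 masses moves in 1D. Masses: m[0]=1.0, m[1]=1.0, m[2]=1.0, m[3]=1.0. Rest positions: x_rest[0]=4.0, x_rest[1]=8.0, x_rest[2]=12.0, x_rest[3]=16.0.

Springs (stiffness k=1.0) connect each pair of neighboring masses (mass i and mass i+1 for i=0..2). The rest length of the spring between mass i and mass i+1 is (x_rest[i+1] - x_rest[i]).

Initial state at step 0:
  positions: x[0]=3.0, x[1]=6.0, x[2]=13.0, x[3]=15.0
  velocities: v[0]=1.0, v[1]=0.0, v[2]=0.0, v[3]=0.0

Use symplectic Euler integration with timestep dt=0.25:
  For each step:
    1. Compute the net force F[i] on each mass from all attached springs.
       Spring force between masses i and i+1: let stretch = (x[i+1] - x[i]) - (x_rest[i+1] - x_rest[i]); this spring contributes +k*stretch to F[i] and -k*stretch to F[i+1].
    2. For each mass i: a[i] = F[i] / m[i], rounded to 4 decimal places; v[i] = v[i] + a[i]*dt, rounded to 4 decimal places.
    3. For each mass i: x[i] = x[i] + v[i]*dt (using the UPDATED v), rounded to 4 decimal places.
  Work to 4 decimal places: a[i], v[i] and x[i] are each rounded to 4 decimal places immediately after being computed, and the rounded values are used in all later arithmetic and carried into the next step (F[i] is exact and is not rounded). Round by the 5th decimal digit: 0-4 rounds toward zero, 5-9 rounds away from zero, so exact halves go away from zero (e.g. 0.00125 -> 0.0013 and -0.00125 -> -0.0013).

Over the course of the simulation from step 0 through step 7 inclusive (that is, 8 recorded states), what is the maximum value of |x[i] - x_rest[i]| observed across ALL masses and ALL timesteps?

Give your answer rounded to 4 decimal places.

Answer: 2.1138

Derivation:
Step 0: x=[3.0000 6.0000 13.0000 15.0000] v=[1.0000 0.0000 0.0000 0.0000]
Step 1: x=[3.1875 6.2500 12.6875 15.1250] v=[0.7500 1.0000 -1.2500 0.5000]
Step 2: x=[3.3164 6.7110 12.1250 15.3477] v=[0.5156 1.8438 -2.2500 0.8906]
Step 3: x=[3.4075 7.2982 11.4256 15.6189] v=[0.3643 2.3487 -2.7978 1.0849]
Step 4: x=[3.4918 7.9002 10.7303 15.8781] v=[0.3370 2.4079 -2.7813 1.0366]
Step 5: x=[3.6016 8.4035 10.1798 16.0655] v=[0.4391 2.0133 -2.2019 0.7497]
Step 6: x=[3.7615 8.7177 9.8862 16.1351] v=[0.6396 1.2569 -1.1746 0.2783]
Step 7: x=[3.9812 8.7952 9.9101 16.0641] v=[0.8787 0.3100 0.0955 -0.2839]
Max displacement = 2.1138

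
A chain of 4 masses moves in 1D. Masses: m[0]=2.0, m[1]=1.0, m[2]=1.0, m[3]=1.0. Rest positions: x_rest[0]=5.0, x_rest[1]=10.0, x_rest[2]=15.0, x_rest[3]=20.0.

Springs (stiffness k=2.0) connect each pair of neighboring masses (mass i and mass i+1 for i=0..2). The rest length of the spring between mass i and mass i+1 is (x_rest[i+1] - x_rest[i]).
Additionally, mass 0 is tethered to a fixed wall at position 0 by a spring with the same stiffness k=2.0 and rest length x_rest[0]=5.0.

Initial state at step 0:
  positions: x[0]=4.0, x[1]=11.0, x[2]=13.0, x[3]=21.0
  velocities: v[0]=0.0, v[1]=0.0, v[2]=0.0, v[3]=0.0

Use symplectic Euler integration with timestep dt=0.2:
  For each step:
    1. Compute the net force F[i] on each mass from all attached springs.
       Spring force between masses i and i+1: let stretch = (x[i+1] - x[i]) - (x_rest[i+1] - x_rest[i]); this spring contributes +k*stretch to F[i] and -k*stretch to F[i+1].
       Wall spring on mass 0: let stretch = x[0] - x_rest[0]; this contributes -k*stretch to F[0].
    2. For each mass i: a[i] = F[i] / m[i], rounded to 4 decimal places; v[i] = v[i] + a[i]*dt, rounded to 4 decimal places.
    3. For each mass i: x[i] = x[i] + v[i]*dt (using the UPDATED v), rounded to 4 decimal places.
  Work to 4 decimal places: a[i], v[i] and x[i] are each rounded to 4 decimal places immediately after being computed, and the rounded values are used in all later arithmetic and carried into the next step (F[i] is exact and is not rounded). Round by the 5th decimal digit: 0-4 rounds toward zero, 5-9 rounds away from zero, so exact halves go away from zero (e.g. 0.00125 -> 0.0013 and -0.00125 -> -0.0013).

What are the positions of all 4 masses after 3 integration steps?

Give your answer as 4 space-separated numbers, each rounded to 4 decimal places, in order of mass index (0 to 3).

Step 0: x=[4.0000 11.0000 13.0000 21.0000] v=[0.0000 0.0000 0.0000 0.0000]
Step 1: x=[4.1200 10.6000 13.4800 20.7600] v=[0.6000 -2.0000 2.4000 -1.2000]
Step 2: x=[4.3344 9.9120 14.3120 20.3376] v=[1.0720 -3.4400 4.1600 -2.1120]
Step 3: x=[4.5985 9.1298 15.2740 19.8332] v=[1.3206 -3.9110 4.8102 -2.5222]

Answer: 4.5985 9.1298 15.2740 19.8332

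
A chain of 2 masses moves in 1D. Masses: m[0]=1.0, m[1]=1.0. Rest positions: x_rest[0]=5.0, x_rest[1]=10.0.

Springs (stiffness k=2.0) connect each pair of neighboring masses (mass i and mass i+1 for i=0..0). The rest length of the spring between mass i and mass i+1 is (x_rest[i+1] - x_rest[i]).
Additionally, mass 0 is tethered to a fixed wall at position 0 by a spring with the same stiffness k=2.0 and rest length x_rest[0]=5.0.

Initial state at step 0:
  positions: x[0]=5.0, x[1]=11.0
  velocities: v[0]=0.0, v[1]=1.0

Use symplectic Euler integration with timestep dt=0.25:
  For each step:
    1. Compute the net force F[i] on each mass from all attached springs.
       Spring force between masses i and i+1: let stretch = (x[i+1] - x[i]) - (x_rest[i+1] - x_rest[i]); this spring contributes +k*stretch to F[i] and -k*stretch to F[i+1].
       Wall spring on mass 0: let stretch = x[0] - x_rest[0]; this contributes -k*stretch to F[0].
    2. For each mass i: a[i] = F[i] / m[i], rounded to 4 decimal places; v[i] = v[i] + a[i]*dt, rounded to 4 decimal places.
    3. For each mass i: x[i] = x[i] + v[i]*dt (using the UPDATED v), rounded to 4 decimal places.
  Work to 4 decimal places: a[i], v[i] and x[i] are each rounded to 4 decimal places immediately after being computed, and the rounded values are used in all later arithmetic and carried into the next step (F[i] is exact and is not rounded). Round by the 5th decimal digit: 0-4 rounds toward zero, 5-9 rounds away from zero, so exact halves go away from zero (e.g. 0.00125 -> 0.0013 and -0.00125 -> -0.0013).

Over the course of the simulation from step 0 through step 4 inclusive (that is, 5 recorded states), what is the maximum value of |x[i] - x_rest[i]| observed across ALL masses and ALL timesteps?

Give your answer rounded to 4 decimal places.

Step 0: x=[5.0000 11.0000] v=[0.0000 1.0000]
Step 1: x=[5.1250 11.1250] v=[0.5000 0.5000]
Step 2: x=[5.3594 11.1250] v=[0.9375 0.0000]
Step 3: x=[5.6446 11.0293] v=[1.1406 -0.3828]
Step 4: x=[5.8973 10.8855] v=[1.0107 -0.5752]
Max displacement = 1.1250

Answer: 1.1250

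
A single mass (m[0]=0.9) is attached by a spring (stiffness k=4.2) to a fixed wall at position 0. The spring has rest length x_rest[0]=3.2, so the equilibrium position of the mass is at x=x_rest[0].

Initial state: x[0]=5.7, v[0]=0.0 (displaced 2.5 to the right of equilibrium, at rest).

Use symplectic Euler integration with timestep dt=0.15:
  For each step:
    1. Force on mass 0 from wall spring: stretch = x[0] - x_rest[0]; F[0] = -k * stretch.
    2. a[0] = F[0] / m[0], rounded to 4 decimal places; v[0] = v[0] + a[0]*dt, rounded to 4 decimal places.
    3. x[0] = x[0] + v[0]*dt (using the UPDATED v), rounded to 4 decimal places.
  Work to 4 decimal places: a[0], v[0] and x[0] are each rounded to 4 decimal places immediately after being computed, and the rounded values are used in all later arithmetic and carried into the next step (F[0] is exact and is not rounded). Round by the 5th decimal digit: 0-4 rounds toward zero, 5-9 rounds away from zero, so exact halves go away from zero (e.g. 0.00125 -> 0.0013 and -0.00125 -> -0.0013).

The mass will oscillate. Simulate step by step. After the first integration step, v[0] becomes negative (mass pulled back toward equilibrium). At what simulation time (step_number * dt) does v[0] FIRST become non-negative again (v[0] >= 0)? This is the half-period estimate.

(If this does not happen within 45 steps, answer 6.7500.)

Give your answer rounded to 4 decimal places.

Step 0: x=[5.7000] v=[0.0000]
Step 1: x=[5.4375] v=[-1.7500]
Step 2: x=[4.9401] v=[-3.3163]
Step 3: x=[4.2599] v=[-4.5344]
Step 4: x=[3.4685] v=[-5.2763]
Step 5: x=[2.6489] v=[-5.4643]
Step 6: x=[1.8871] v=[-5.0785]
Step 7: x=[1.2632] v=[-4.1595]
Step 8: x=[0.8426] v=[-2.8037]
Step 9: x=[0.6696] v=[-1.1535]
Step 10: x=[0.7623] v=[0.6178]
First v>=0 after going negative at step 10, time=1.5000

Answer: 1.5000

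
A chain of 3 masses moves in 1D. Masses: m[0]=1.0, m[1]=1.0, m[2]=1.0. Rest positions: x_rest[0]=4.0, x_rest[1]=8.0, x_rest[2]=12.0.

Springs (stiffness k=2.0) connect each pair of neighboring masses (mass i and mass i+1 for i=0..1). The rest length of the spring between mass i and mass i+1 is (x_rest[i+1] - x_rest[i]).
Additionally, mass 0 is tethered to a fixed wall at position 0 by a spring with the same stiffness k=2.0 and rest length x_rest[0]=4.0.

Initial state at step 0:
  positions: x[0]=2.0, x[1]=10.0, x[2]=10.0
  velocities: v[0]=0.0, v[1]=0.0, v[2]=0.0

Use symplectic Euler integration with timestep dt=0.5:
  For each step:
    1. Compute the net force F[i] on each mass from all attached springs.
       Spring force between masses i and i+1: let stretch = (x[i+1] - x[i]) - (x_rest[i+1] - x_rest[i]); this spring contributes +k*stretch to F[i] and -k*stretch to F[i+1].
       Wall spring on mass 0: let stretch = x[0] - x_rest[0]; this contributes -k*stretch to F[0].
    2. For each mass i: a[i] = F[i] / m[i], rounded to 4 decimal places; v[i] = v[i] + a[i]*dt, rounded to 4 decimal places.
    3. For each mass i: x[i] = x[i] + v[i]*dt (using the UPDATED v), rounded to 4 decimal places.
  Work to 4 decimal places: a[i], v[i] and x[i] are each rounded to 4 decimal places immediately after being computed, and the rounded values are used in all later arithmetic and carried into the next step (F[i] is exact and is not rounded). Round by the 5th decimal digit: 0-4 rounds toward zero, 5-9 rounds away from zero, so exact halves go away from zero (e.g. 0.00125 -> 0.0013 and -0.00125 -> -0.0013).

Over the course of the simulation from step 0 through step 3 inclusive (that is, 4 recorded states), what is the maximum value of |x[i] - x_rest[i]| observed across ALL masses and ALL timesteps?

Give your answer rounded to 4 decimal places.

Answer: 3.5000

Derivation:
Step 0: x=[2.0000 10.0000 10.0000] v=[0.0000 0.0000 0.0000]
Step 1: x=[5.0000 6.0000 12.0000] v=[6.0000 -8.0000 4.0000]
Step 2: x=[6.0000 4.5000 13.0000] v=[2.0000 -3.0000 2.0000]
Step 3: x=[3.2500 8.0000 11.7500] v=[-5.5000 7.0000 -2.5000]
Max displacement = 3.5000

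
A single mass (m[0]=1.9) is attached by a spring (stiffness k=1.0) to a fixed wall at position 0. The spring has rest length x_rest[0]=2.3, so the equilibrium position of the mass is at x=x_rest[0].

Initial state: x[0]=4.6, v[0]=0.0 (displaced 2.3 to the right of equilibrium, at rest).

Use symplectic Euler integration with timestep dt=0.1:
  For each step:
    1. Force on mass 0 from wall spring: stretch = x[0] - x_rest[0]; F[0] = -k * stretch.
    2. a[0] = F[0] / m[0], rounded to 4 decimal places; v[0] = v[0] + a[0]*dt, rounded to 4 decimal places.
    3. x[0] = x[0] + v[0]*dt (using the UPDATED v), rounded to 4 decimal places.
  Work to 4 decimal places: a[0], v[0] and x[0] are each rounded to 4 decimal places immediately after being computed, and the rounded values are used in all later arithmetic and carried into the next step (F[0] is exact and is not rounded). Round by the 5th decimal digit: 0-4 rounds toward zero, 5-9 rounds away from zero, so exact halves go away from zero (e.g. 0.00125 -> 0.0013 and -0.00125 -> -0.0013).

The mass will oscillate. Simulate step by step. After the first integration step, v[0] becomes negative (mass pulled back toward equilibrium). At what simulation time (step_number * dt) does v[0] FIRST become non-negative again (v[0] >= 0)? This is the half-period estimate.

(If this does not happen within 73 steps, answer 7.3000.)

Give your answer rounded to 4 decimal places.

Step 0: x=[4.6000] v=[0.0000]
Step 1: x=[4.5879] v=[-0.1211]
Step 2: x=[4.5638] v=[-0.2415]
Step 3: x=[4.5277] v=[-0.3607]
Step 4: x=[4.4799] v=[-0.4780]
Step 5: x=[4.4206] v=[-0.5927]
Step 6: x=[4.3502] v=[-0.7043]
Step 7: x=[4.2690] v=[-0.8122]
Step 8: x=[4.1774] v=[-0.9158]
Step 9: x=[4.0759] v=[-1.0146]
Step 10: x=[3.9651] v=[-1.1081]
Step 11: x=[3.8455] v=[-1.1957]
Step 12: x=[3.7178] v=[-1.2770]
Step 13: x=[3.5826] v=[-1.3516]
Step 14: x=[3.4407] v=[-1.4191]
Step 15: x=[3.2928] v=[-1.4791]
Step 16: x=[3.1397] v=[-1.5314]
Step 17: x=[2.9821] v=[-1.5756]
Step 18: x=[2.8210] v=[-1.6115]
Step 19: x=[2.6571] v=[-1.6389]
Step 20: x=[2.4913] v=[-1.6577]
Step 21: x=[2.3245] v=[-1.6678]
Step 22: x=[2.1576] v=[-1.6691]
Step 23: x=[1.9914] v=[-1.6616]
Step 24: x=[1.8269] v=[-1.6454]
Step 25: x=[1.6649] v=[-1.6205]
Step 26: x=[1.5062] v=[-1.5871]
Step 27: x=[1.3517] v=[-1.5453]
Step 28: x=[1.2022] v=[-1.4954]
Step 29: x=[1.0584] v=[-1.4376]
Step 30: x=[0.9212] v=[-1.3723]
Step 31: x=[0.7912] v=[-1.2997]
Step 32: x=[0.6692] v=[-1.2203]
Step 33: x=[0.5558] v=[-1.1345]
Step 34: x=[0.4515] v=[-1.0427]
Step 35: x=[0.3570] v=[-0.9454]
Step 36: x=[0.2727] v=[-0.8431]
Step 37: x=[0.1991] v=[-0.7364]
Step 38: x=[0.1365] v=[-0.6258]
Step 39: x=[0.0853] v=[-0.5119]
Step 40: x=[0.0458] v=[-0.3953]
Step 41: x=[0.0181] v=[-0.2767]
Step 42: x=[0.0024] v=[-0.1566]
Step 43: x=[-0.0012] v=[-0.0357]
Step 44: x=[0.0073] v=[0.0854]
First v>=0 after going negative at step 44, time=4.4000

Answer: 4.4000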